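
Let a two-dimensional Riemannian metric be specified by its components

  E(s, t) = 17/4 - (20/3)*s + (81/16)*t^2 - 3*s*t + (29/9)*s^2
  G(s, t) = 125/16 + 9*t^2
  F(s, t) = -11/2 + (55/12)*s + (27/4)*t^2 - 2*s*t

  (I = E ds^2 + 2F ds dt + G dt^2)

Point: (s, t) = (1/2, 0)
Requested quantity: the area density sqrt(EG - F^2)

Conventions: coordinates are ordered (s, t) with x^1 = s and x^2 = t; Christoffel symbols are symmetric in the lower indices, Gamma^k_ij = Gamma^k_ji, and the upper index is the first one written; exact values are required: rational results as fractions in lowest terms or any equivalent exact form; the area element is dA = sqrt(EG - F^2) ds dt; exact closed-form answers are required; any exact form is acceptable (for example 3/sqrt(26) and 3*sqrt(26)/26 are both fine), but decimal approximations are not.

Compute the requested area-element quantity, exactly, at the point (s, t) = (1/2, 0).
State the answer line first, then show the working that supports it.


Answer: sqrt(EG - F^2) = sqrt(1821)/24

E = 31/18, F = -77/24, G = 125/16; EG - F^2 = 607/192


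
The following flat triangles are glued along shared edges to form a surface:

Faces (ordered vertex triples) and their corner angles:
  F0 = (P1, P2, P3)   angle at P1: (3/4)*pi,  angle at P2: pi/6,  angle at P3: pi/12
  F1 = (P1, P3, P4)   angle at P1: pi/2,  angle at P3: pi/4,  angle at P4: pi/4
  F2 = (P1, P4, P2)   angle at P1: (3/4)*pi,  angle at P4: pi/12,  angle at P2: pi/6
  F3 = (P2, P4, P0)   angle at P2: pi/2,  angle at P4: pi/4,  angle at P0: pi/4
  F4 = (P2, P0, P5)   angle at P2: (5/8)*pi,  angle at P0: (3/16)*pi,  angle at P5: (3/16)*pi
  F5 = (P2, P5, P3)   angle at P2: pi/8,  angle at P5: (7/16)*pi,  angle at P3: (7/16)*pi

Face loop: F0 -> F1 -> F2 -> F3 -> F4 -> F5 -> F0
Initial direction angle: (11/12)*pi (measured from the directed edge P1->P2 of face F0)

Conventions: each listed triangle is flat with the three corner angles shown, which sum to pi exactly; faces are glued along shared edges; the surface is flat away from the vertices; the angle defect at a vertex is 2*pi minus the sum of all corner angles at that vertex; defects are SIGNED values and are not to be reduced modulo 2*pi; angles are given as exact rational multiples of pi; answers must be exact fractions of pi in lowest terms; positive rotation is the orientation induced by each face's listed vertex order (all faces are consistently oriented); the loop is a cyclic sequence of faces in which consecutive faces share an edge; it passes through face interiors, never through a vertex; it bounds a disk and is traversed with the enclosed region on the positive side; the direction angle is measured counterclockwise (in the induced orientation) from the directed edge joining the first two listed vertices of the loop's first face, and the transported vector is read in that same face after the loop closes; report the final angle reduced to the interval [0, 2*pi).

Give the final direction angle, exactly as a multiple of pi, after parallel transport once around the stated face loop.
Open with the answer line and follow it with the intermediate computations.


Answer: final direction angle = (4/3)*pi

enclosed vertex P1: corner angles sum to 2*pi, defect = 2*pi - 2*pi = 0
enclosed vertex P2: corner angles sum to (19/12)*pi, defect = 2*pi - (19/12)*pi = (5/12)*pi
by Gauss-Bonnet the loop rotates the vector by the enclosed defect sum (positive orientation, mod 2*pi)
final angle = (11/12)*pi + (5/12)*pi = (4/3)*pi (mod 2*pi)


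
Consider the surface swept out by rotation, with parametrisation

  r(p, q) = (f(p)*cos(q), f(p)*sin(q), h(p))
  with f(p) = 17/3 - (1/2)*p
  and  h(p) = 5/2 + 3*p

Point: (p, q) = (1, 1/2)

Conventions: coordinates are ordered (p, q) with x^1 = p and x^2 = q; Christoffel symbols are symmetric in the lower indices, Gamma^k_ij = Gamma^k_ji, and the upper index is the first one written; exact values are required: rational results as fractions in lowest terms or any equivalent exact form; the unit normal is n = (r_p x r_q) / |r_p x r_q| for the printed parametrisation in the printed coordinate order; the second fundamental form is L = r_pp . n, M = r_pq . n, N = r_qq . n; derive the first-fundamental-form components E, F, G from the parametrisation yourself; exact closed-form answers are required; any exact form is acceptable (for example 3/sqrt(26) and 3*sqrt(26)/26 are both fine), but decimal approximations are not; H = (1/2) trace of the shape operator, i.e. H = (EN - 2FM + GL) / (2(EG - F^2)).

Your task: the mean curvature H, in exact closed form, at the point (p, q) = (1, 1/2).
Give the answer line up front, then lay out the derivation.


Answer: H = 18*sqrt(37)/1147

f = 31/6, f' = -1/2, f'' = 0, h' = 3, h'' = 0
E = 37/4, F = 0, G = 961/36; answer radicand W^2 = 37/4
unnormalised second-form numerators: l = 0, m = 0, n = 31/2; L = l/sqrt(37/4), and similarly M = m/sqrt(W^2), N = n/sqrt(W^2)
H = (E*n - 2*F*m + G*l) / (2*(EG - F^2)*sqrt(W^2)); E*n - 2*F*m + G*l = 1147/8, EG - F^2 = 35557/144, so H = (9/31)/sqrt(37/4)


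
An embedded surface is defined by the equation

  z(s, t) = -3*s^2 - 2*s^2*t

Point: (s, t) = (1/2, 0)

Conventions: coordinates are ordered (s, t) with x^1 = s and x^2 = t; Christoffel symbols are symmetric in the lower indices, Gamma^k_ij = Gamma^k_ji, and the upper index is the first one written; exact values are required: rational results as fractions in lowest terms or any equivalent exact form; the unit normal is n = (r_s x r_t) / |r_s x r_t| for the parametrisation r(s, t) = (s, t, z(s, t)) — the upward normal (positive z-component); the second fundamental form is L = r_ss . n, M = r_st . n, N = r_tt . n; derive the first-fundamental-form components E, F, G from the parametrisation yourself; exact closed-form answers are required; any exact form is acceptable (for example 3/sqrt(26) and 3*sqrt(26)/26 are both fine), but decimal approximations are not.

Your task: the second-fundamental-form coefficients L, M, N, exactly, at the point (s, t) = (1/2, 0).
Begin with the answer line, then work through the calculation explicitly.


Answer: L = -12*sqrt(41)/41, M = -4*sqrt(41)/41, N = 0

z_s = -3, z_t = -1/2, z_ss = -6, z_st = -2, z_tt = 0
E = 10, F = 3/2, G = 5/4; answer radicand W^2 = 41/4
unnormalised second-form numerators: l = -6, m = -2, n = 0; L = l/sqrt(41/4), and similarly M = m/sqrt(W^2), N = n/sqrt(W^2)


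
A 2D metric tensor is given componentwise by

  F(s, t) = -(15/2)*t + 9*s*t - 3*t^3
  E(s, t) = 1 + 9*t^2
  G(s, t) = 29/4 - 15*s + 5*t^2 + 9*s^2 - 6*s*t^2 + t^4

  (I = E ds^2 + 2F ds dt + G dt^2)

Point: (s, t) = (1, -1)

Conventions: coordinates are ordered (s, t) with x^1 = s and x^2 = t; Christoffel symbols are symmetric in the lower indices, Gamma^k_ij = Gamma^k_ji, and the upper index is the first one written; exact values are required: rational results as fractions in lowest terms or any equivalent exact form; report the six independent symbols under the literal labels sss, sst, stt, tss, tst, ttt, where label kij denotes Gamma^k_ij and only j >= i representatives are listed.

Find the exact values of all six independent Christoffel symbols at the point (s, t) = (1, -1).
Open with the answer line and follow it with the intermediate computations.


Answer: Gamma_sss = 0, Gamma_sst = -36/41, Gamma_stt = -24/41, Gamma_tss = 0, Gamma_tst = -6/41, Gamma_ttt = -4/41

E = 10, F = 3/2, G = 5/4 at the point
E_s = 0, E_t = -18, F_s = -9, F_t = -15/2, G_s = -3, G_t = -2
EG - F^2 = 41/4;  g^inv = (4/41) * [[5/4, -3/2], [-3/2, 10]]
first-kind symbols [ij,l] = (1/2)(d_i g_jl + d_j g_il - d_l g_ij): [ss,s] = E_s/2 = 0, [ss,t] = F_s - E_t/2 = 0, [st,s] = E_t/2 = -9, [st,t] = G_s/2 = -3/2, [tt,s] = F_t - G_s/2 = -6, [tt,t] = G_t/2 = -1
Gamma^s_ij = (G*[ij,s] - F*[ij,t])/(EG - F^2), Gamma^t_ij = (E*[ij,t] - F*[ij,s])/(EG - F^2)


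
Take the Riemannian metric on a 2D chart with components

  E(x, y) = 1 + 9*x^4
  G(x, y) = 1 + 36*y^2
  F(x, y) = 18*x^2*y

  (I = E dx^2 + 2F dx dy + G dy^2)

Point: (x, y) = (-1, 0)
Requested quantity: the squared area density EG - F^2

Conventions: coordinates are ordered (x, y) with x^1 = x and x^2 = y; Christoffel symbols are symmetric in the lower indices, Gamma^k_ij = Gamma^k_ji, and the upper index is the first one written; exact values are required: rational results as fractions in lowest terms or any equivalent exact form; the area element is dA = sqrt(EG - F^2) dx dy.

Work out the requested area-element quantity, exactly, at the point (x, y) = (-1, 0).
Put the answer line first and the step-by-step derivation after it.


Answer: EG - F^2 = 10

E = 10, F = 0, G = 1; EG - F^2 = 10


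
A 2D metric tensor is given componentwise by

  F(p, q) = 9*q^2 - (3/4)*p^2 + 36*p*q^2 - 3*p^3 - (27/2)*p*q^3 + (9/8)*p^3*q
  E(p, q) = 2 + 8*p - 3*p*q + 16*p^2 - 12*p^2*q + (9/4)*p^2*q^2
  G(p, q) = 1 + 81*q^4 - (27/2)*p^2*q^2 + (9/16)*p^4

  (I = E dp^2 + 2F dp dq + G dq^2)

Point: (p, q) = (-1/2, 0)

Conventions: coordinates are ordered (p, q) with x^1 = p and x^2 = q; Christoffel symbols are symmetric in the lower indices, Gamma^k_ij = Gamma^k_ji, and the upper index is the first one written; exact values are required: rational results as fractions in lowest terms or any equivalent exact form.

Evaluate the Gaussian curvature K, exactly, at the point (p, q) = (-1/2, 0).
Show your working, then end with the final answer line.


E = 2, F = 3/16, G = 265/256, EG - F^2 = 521/256 at the point
E_p = -8, E_q = -3/2, F_p = -3/2, F_q = -9/64, G_p = -9/32, G_q = 0
E_qq = 9/8, F_pq = 27/32, G_pp = 27/16
The intrinsic route: Brioschi's K = (det M1 - det M2)/(EG - F^2)^2.
M1 = [[-E_qq/2 + F_pq - G_pp/2, E_p/2, F_p - E_q/2], [F_q - G_p/2, E, F], [G_q/2, F, G]] = [[-9/16, -4, -3/4], [0, 2, 3/16], [0, 3/16, 265/256]]; det M1 = -4689/4096
M2 = [[0, E_q/2, G_p/2], [E_q/2, E, F], [G_p/2, F, G]] = [[0, -3/4, -9/64], [-3/4, 2, 3/16], [-9/64, 3/16, 265/256]]; det M2 = -2385/4096
det M1 - det M2 = -9/16; K = -9/16 / (521/256)^2 = -36864/271441

Answer: K = -36864/271441


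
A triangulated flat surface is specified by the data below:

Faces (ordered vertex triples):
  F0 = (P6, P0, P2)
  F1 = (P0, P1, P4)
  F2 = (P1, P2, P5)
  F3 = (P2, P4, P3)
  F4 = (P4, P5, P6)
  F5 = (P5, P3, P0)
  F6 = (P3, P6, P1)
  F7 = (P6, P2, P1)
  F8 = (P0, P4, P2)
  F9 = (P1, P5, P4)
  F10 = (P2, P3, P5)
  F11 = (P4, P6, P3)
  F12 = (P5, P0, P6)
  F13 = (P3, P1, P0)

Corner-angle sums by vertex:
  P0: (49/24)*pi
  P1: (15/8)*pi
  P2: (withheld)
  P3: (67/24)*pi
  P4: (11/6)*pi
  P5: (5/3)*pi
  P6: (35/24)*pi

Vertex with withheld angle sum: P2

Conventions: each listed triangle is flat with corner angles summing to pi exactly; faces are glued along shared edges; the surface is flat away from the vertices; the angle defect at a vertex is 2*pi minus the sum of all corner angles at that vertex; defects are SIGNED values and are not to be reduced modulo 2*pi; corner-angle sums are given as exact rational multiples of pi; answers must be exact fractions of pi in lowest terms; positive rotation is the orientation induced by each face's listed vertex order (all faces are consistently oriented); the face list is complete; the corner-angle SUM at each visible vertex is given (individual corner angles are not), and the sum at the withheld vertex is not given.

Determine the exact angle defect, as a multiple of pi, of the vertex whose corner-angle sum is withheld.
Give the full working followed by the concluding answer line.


V = 7, E = 21, F = 14; chi = V - E + F = 0
Gauss-Bonnet: total defect = 2*pi*chi = 0; visible defects sum to pi/3

Answer: defect(P2) = -pi/3


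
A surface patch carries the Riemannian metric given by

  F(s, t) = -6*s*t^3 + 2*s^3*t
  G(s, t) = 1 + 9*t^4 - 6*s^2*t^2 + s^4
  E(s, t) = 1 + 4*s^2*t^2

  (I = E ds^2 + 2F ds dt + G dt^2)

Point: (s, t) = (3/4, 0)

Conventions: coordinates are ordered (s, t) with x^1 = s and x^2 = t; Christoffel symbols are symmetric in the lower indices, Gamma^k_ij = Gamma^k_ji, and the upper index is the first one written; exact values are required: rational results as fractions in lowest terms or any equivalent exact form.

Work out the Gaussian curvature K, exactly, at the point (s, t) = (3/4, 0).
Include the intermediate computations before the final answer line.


E = 1, F = 0, G = 337/256, EG - F^2 = 337/256 at the point
E_s = 0, E_t = 0, F_s = 0, F_t = 27/32, G_s = 27/16, G_t = 0
E_tt = 9/2, F_st = 27/8, G_ss = 27/4
Compute both Brioschi determinants and normalise by (EG - F^2)^2.
M1 = [[-E_tt/2 + F_st - G_ss/2, E_s/2, F_s - E_t/2], [F_t - G_s/2, E, F], [G_t/2, F, G]] = [[-9/4, 0, 0], [0, 1, 0], [0, 0, 337/256]]; det M1 = -3033/1024
M2 = [[0, E_t/2, G_s/2], [E_t/2, E, F], [G_s/2, F, G]] = [[0, 0, 27/32], [0, 1, 0], [27/32, 0, 337/256]]; det M2 = -729/1024
det M1 - det M2 = -9/4; K = -9/4 / (337/256)^2 = -147456/113569

Answer: K = -147456/113569


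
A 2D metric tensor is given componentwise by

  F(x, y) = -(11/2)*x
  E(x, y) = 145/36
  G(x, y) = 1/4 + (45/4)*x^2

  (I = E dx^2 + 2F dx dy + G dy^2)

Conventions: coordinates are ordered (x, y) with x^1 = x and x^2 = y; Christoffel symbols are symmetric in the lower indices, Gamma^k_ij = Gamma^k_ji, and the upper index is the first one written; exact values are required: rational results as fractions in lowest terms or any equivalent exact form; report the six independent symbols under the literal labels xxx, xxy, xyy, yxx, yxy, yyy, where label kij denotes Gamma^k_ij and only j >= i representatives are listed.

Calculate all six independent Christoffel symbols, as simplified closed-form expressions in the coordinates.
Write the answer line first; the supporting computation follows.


Answer: Gamma_xxx = -4356*x/(2169*x^2 + 145), Gamma_xxy = 8910*x^2/(2169*x^2 + 145), Gamma_xyy = (-18225*x^3 - 405*x)/(2169*x^2 + 145), Gamma_yxx = -3190/(2169*x^2 + 145), Gamma_yxy = 6525*x/(2169*x^2 + 145), Gamma_yyy = -8910*x^2/(2169*x^2 + 145)

E = 145/36; F = -(11/2)*x; G = 1/4 + (45/4)*x^2
Gamma^k_ij = (1/2) g^{kl} (d_i g_jl + d_j g_il - d_l g_ij), with g^inv = (1/(EG-F^2)) [[G, -F], [-F, E]]
first partials: E_x = 0, E_y = 0, F_x = -11/2, F_y = 0, G_x = (45/2)*x, G_y = 0
D = EG - F^2 = 145/144 + (241/16)*x^2
expanded: Gamma^x_xx = (G E_x - 2F F_x + F E_y)/(2D), Gamma^x_xy = (G E_y - F G_x)/(2D), Gamma^x_yy = (2G F_y - G G_x - F G_y)/(2D), Gamma^y_xx = (2E F_x - E E_y - F E_x)/(2D), Gamma^y_xy = (E G_x - F E_y)/(2D), Gamma^y_yy = (E G_y - 2F F_y + F G_x)/(2D); substitute and cancel common factors


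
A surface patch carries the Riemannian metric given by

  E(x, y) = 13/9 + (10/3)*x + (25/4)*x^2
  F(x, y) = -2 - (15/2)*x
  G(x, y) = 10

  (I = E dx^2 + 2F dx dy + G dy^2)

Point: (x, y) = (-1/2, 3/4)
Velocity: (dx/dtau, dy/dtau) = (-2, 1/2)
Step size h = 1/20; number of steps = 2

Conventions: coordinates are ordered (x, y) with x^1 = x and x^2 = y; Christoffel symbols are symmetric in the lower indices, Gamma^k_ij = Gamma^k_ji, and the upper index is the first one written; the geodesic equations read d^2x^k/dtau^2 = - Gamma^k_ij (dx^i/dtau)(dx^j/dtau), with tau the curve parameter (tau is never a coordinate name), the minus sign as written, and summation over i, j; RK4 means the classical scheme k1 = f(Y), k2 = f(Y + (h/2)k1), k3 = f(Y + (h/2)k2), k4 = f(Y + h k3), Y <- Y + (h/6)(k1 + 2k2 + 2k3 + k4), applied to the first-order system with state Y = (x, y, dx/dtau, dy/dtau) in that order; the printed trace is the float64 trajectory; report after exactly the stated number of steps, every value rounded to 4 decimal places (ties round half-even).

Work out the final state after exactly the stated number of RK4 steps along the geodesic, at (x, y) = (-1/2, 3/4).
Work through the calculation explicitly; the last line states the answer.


f(Y) = (dx/dtau, dy/dtau, -Gamma^x_ij Y'^i Y'^j, -Gamma^y_ij Y'^i Y'^j) with the Gammas evaluated at the stage position; h = 0.050000; intermediate values shown to 6 dp
step 0: x = -0.5000, y = 0.7500, dx/dtau = -2.0000, dy/dtau = 0.5000
step 1:
  k1: at (x, y) = (-0.500000, 0.750000), (dx/dtau, dy/dtau) = (-2.000000, 0.500000); Gamma_xxx = -0.141034, Gamma_xxy = 0.000000, Gamma_xyy = 0.000000, Gamma_yxx = -0.725319, Gamma_yxy = 0.000000, Gamma_yyy = 0.000000; k1 = (-2.000000, 0.500000, 0.564137, 2.901276)
  k2: at (x, y) = (-0.550000, 0.762500), (dx/dtau, dy/dtau) = (-1.985897, 0.572532); Gamma_xxx = -0.168623, Gamma_xxy = 0.000000, Gamma_xyy = 0.000000, Gamma_yxx = -0.714168, Gamma_yxy = 0.000000, Gamma_yyy = 0.000000; k2 = (-1.985897, 0.572532, 0.665013, 2.816524)
  k3: at (x, y) = (-0.549647, 0.764313), (dx/dtau, dy/dtau) = (-1.983375, 0.570413); Gamma_xxx = -0.168433, Gamma_xxy = 0.000000, Gamma_xyy = 0.000000, Gamma_yxx = -0.714253, Gamma_yxy = 0.000000, Gamma_yyy = 0.000000; k3 = (-1.983375, 0.570413, 0.662578, 2.809709)
  k4: at (x, y) = (-0.599169, 0.778521), (dx/dtau, dy/dtau) = (-1.966871, 0.640485); Gamma_xxx = -0.194382, Gamma_xxy = 0.000000, Gamma_xyy = 0.000000, Gamma_yxx = -0.701526, Gamma_yxy = 0.000000, Gamma_yyy = 0.000000; k4 = (-1.966871, 0.640485, 0.751984, 2.713909)
  Y <- Y + (h/6)(k1 + 2k2 + 2k3 + k4): x = -0.5992, y = 0.7786, dx/dtau = -1.9669, dy/dtau = 0.6406
step 2:
  k1: at (x, y) = (-0.599212, 0.778553), (dx/dtau, dy/dtau) = (-1.966906, 0.640564); Gamma_xxx = -0.194404, Gamma_xxy = 0.000000, Gamma_xyy = 0.000000, Gamma_yxx = -0.701514, Gamma_yxy = 0.000000, Gamma_yyy = 0.000000; k1 = (-1.966906, 0.640564, 0.752095, 2.713960)
  k2: at (x, y) = (-0.648384, 0.794567), (dx/dtau, dy/dtau) = (-1.948103, 0.708413); Gamma_xxx = -0.218661, Gamma_xxy = 0.000000, Gamma_xyy = 0.000000, Gamma_yxx = -0.687400, Gamma_yxy = 0.000000, Gamma_yyy = 0.000000; k2 = (-1.948103, 0.708413, 0.829841, 2.608757)
  k3: at (x, y) = (-0.647914, 0.796263), (dx/dtau, dy/dtau) = (-1.946160, 0.705783); Gamma_xxx = -0.218436, Gamma_xxy = 0.000000, Gamma_xyy = 0.000000, Gamma_yxx = -0.687541, Gamma_yxy = 0.000000, Gamma_yyy = 0.000000; k3 = (-1.946160, 0.705783, 0.827336, 2.604089)
  k4: at (x, y) = (-0.696520, 0.813842), (dx/dtau, dy/dtau) = (-1.925539, 0.770768); Gamma_xxx = -0.240845, Gamma_xxy = 0.000000, Gamma_xyy = 0.000000, Gamma_yxx = -0.672354, Gamma_yxy = 0.000000, Gamma_yyy = 0.000000; k4 = (-1.925539, 0.770768, 0.892980, 2.492888)
  Y <- Y + (h/6)(k1 + 2k2 + 2k3 + k4): x = -0.6966, y = 0.8139, dx/dtau = -1.9256, dy/dtau = 0.7708

Answer: x = -0.6966, y = 0.8139, dx/dtau = -1.9256, dy/dtau = 0.7708


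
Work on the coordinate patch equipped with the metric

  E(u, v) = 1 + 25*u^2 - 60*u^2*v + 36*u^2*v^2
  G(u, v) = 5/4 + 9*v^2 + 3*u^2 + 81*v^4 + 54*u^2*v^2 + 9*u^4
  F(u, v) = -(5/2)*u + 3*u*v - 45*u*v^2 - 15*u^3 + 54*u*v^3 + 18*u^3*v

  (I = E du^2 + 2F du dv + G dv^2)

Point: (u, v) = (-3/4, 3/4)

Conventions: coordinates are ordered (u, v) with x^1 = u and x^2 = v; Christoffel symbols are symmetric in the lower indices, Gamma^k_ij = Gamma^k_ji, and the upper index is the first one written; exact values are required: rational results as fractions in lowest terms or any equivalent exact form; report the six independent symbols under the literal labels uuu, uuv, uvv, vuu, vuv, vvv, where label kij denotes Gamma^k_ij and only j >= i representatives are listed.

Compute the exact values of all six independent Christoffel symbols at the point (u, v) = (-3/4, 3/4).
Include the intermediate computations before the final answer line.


E = 73/64, F = 87/32, G = 857/16 at the point
E_u = -3/8, E_v = -27/8, F_u = -85/16, F_v = -441/16, G_u = -261/4, G_v = 783/4
EG - F^2 = 3437/64;  g^inv = (64/3437) * [[857/16, -87/32], [-87/32, 73/64]]
first-kind symbols [ij,l] = (1/2)(d_i g_jl + d_j g_il - d_l g_ij): [uu,u] = E_u/2 = -3/16, [uu,v] = F_u - E_v/2 = -29/8, [uv,u] = E_v/2 = -27/16, [uv,v] = G_u/2 = -261/8, [vv,u] = F_v - G_u/2 = 81/16, [vv,v] = G_v/2 = 783/8
Gamma^u_ij = (G*[ij,u] - F*[ij,v])/(EG - F^2), Gamma^v_ij = (E*[ij,v] - F*[ij,u])/(EG - F^2)

Answer: Gamma_uuu = -12/3437, Gamma_uuv = -108/3437, Gamma_uvv = 324/3437, Gamma_vuu = -232/3437, Gamma_vuv = -2088/3437, Gamma_vvv = 6264/3437


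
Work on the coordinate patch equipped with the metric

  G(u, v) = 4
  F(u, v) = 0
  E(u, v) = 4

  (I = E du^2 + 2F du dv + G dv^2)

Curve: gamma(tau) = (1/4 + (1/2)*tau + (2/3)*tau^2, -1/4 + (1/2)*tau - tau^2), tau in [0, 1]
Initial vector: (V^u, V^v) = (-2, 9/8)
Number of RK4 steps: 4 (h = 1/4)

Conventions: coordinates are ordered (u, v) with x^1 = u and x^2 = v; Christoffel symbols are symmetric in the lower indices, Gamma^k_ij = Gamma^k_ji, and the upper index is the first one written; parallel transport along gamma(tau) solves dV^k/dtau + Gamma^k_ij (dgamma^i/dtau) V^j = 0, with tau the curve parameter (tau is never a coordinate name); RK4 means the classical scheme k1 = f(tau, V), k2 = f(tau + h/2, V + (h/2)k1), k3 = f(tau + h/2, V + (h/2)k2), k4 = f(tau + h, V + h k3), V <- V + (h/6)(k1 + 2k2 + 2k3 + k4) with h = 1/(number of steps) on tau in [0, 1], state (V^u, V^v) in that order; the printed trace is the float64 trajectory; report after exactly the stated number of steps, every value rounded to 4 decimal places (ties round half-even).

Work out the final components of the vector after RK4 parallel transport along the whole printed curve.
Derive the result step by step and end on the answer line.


gamma'(tau) = (1/2 + (4/3)*tau, 1/2 - 2*tau); f(tau, V)^k = -Gamma^k_ij(gamma(tau)) gamma'^i(tau) V^j; h = 1/4; intermediate values shown to 6 dp
curve data and Christoffel symbols at the stage parameters:
  tau = 0.000000: gamma = (0.250000, -0.250000), gamma' = (0.500000, 0.500000); Gamma_uuu = 0.000000, Gamma_uuv = 0.000000, Gamma_uvv = 0.000000, Gamma_vuu = 0.000000, Gamma_vuv = 0.000000, Gamma_vvv = 0.000000
  tau = 0.125000: gamma = (0.322917, -0.203125), gamma' = (0.666667, 0.250000); Gamma_uuu = 0.000000, Gamma_uuv = 0.000000, Gamma_uvv = 0.000000, Gamma_vuu = 0.000000, Gamma_vuv = 0.000000, Gamma_vvv = 0.000000
  tau = 0.250000: gamma = (0.416667, -0.187500), gamma' = (0.833333, 0.000000); Gamma_uuu = 0.000000, Gamma_uuv = 0.000000, Gamma_uvv = 0.000000, Gamma_vuu = 0.000000, Gamma_vuv = 0.000000, Gamma_vvv = 0.000000
  tau = 0.375000: gamma = (0.531250, -0.203125), gamma' = (1.000000, -0.250000); Gamma_uuu = 0.000000, Gamma_uuv = 0.000000, Gamma_uvv = 0.000000, Gamma_vuu = 0.000000, Gamma_vuv = 0.000000, Gamma_vvv = 0.000000
  tau = 0.500000: gamma = (0.666667, -0.250000), gamma' = (1.166667, -0.500000); Gamma_uuu = 0.000000, Gamma_uuv = 0.000000, Gamma_uvv = 0.000000, Gamma_vuu = 0.000000, Gamma_vuv = 0.000000, Gamma_vvv = 0.000000
  tau = 0.625000: gamma = (0.822917, -0.328125), gamma' = (1.333333, -0.750000); Gamma_uuu = 0.000000, Gamma_uuv = 0.000000, Gamma_uvv = 0.000000, Gamma_vuu = 0.000000, Gamma_vuv = 0.000000, Gamma_vvv = 0.000000
  tau = 0.750000: gamma = (1.000000, -0.437500), gamma' = (1.500000, -1.000000); Gamma_uuu = 0.000000, Gamma_uuv = 0.000000, Gamma_uvv = 0.000000, Gamma_vuu = 0.000000, Gamma_vuv = 0.000000, Gamma_vvv = 0.000000
  tau = 0.875000: gamma = (1.197917, -0.578125), gamma' = (1.666667, -1.250000); Gamma_uuu = 0.000000, Gamma_uuv = 0.000000, Gamma_uvv = 0.000000, Gamma_vuu = 0.000000, Gamma_vuv = 0.000000, Gamma_vvv = 0.000000
  tau = 1.000000: gamma = (1.416667, -0.750000), gamma' = (1.833333, -1.500000); Gamma_uuu = 0.000000, Gamma_uuv = 0.000000, Gamma_uvv = 0.000000, Gamma_vuu = 0.000000, Gamma_vuv = 0.000000, Gamma_vvv = 0.000000
step 0: V^u = -2.0000, V^v = 1.1250
step 1: k1 = (0.000000, 0.000000), k2 = (0.000000, 0.000000), k3 = (0.000000, 0.000000), k4 = (0.000000, 0.000000); V <- V + (h/6)(k1 + 2k2 + 2k3 + k4): V^u = -2.0000, V^v = 1.1250
step 2: k1 = (0.000000, 0.000000), k2 = (0.000000, 0.000000), k3 = (0.000000, 0.000000), k4 = (0.000000, 0.000000); V <- V + (h/6)(k1 + 2k2 + 2k3 + k4): V^u = -2.0000, V^v = 1.1250
step 3: k1 = (0.000000, 0.000000), k2 = (0.000000, 0.000000), k3 = (0.000000, 0.000000), k4 = (0.000000, 0.000000); V <- V + (h/6)(k1 + 2k2 + 2k3 + k4): V^u = -2.0000, V^v = 1.1250
step 4: k1 = (0.000000, 0.000000), k2 = (0.000000, 0.000000), k3 = (0.000000, 0.000000), k4 = (0.000000, 0.000000); V <- V + (h/6)(k1 + 2k2 + 2k3 + k4): V^u = -2.0000, V^v = 1.1250

Answer: V^u = -2.0000, V^v = 1.1250


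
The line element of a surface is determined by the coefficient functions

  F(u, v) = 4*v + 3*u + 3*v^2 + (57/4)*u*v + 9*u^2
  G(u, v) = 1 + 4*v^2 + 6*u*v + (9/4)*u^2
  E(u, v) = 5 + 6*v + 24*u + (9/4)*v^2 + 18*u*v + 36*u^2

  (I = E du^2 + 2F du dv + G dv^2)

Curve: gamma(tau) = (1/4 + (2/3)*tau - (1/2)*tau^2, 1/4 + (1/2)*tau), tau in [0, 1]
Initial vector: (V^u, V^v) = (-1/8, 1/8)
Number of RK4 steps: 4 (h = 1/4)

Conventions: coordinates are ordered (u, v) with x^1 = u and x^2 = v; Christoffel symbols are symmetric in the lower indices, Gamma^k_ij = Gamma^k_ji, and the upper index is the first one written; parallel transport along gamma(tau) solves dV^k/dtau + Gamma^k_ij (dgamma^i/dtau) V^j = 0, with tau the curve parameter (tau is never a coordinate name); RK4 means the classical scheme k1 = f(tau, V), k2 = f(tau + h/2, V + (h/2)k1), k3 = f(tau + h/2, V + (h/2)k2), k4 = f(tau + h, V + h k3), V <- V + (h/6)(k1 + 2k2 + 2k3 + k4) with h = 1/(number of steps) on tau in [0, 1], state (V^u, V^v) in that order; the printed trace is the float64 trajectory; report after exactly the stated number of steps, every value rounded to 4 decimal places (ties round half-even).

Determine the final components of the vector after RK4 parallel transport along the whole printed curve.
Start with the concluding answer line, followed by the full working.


Answer: V^u = -0.1151, V^v = 0.1269

gamma'(tau) = (2/3 - tau, 1/2); f(tau, V)^k = -Gamma^k_ij(gamma(tau)) gamma'^i(tau) V^j; h = 1/4; intermediate values shown to 6 dp
curve data and Christoffel symbols at the stage parameters:
  tau = 0.000000: gamma = (0.250000, 0.250000), gamma' = (0.666667, 0.500000); Gamma_uuu = 1.385475, Gamma_uuv = 0.346369, Gamma_uvv = 0.461825, Gamma_vuu = 0.312849, Gamma_vuv = 0.078212, Gamma_vvv = 0.104283
  tau = 0.125000: gamma = (0.325521, 0.312500), gamma' = (0.541667, 0.500000); Gamma_uuu = 1.217456, Gamma_uuv = 0.304364, Gamma_uvv = 0.405819, Gamma_vuu = 0.306515, Gamma_vuv = 0.076629, Gamma_vvv = 0.102172
  tau = 0.250000: gamma = (0.385417, 0.375000), gamma' = (0.416667, 0.500000); Gamma_uuu = 1.102545, Gamma_uuv = 0.275636, Gamma_uvv = 0.367515, Gamma_vuu = 0.300373, Gamma_vuv = 0.075093, Gamma_vvv = 0.100124
  tau = 0.375000: gamma = (0.429688, 0.437500), gamma' = (0.291667, 0.500000); Gamma_uuu = 1.022750, Gamma_uuv = 0.255687, Gamma_uvv = 0.340917, Gamma_vuu = 0.296903, Gamma_vuv = 0.074226, Gamma_vvv = 0.098968
  tau = 0.500000: gamma = (0.458333, 0.500000), gamma' = (0.166667, 0.500000); Gamma_uuu = 0.967808, Gamma_uuv = 0.241952, Gamma_uvv = 0.322603, Gamma_vuu = 0.296941, Gamma_vuv = 0.074235, Gamma_vvv = 0.098980
  tau = 0.625000: gamma = (0.471354, 0.562500), gamma' = (0.041667, 0.500000); Gamma_uuu = 0.931686, Gamma_uuv = 0.232922, Gamma_uvv = 0.310562, Gamma_vuu = 0.300937, Gamma_vuv = 0.075234, Gamma_vvv = 0.100312
  tau = 0.750000: gamma = (0.468750, 0.625000), gamma' = (-0.083333, 0.500000); Gamma_uuu = 0.910838, Gamma_uuv = 0.227710, Gamma_uvv = 0.303613, Gamma_vuu = 0.309388, Gamma_vuv = 0.077347, Gamma_vvv = 0.103129
  tau = 0.875000: gamma = (0.450521, 0.687500), gamma' = (-0.208333, 0.500000); Gamma_uuu = 0.903318, Gamma_uuv = 0.225829, Gamma_uvv = 0.301106, Gamma_vuu = 0.323053, Gamma_vuv = 0.080763, Gamma_vvv = 0.107684
  tau = 1.000000: gamma = (0.416667, 0.750000), gamma' = (-0.333333, 0.500000); Gamma_uuu = 0.908326, Gamma_uuv = 0.227082, Gamma_uvv = 0.302775, Gamma_vuu = 0.343146, Gamma_vuv = 0.085786, Gamma_vvv = 0.114382
step 0: V^u = -0.1250, V^v = 0.1250
step 1: k1 = (0.079376, 0.017924), k2 = (0.046606, 0.011734), k3 = (0.050215, 0.012643), k4 = (0.028885, 0.007869); V <- V + (h/6)(k1 + 2k2 + 2k3 + k4): V^u = -0.1124, V^v = 0.1281
step 2: k1 = (0.028886, 0.007870), k2 = (0.014738, 0.004278), k3 = (0.015601, 0.004529), k4 = (0.004575, 0.001404); V <- V + (h/6)(k1 + 2k2 + 2k3 + k4): V^u = -0.1085, V^v = 0.1292
step 3: k1 = (0.004571, 0.001403), k2 = (-0.004590, -0.001483), k3 = (-0.004353, -0.001406), k4 = (-0.012960, -0.004402); V <- V + (h/6)(k1 + 2k2 + 2k3 + k4): V^u = -0.1096, V^v = 0.1289
step 4: k1 = (-0.012957, -0.004401), k2 = (-0.021653, -0.007744), k3 = (-0.021691, -0.007757), k4 = (-0.031372, -0.011852); V <- V + (h/6)(k1 + 2k2 + 2k3 + k4): V^u = -0.1151, V^v = 0.1269


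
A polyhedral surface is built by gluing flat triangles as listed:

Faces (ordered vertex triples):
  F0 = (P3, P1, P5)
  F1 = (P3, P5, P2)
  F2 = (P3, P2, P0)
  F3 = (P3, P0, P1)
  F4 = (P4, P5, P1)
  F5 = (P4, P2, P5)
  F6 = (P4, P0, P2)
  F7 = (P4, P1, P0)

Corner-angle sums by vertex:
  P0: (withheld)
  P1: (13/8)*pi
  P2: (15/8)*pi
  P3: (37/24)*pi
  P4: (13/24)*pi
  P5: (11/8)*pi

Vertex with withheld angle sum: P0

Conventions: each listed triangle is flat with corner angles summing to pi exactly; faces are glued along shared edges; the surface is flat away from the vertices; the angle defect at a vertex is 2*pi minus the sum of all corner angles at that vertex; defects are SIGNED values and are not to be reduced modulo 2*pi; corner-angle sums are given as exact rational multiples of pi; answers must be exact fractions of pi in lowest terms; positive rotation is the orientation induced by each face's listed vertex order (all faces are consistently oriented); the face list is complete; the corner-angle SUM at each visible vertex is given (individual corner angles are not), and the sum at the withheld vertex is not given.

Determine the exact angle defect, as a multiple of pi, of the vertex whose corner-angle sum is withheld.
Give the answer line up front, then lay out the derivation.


Answer: defect(P0) = (23/24)*pi

V = 6, E = 12, F = 8; chi = V - E + F = 2
Gauss-Bonnet: total defect = 2*pi*chi = 4*pi; visible defects sum to (73/24)*pi


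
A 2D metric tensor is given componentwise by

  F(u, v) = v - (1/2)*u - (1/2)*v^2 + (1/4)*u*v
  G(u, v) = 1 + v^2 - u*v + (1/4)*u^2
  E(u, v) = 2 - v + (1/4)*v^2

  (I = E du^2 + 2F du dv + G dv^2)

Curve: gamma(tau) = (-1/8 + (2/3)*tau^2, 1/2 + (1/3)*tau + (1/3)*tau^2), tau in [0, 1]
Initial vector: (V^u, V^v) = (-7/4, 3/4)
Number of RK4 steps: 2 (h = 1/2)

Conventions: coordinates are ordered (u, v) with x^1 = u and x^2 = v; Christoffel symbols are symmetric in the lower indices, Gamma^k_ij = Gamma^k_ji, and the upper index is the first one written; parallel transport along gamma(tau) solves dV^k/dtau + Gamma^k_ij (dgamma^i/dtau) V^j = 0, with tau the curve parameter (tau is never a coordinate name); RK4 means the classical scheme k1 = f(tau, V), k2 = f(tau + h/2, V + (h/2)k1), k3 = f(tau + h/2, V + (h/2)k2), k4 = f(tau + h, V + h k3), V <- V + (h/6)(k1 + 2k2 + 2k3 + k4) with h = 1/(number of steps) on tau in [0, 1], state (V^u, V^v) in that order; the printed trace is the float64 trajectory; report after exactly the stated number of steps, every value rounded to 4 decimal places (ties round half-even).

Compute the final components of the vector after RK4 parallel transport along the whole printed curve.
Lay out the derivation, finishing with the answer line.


gamma'(tau) = ((4/3)*tau, 1/3 + (2/3)*tau); f(tau, V)^k = -Gamma^k_ij(gamma(tau)) gamma'^i(tau) V^j; h = 1/2; intermediate values shown to 6 dp
curve data and Christoffel symbols at the stage parameters:
  tau = 0.000000: gamma = (-0.125000, 0.500000), gamma' = (0.000000, 0.333333); Gamma_uuu = 0.000000, Gamma_uuv = -0.199584, Gamma_uvv = 0.399168, Gamma_vuu = 0.000000, Gamma_vuv = -0.149688, Gamma_vvv = 0.299376
  tau = 0.250000: gamma = (-0.083333, 0.604167), gamma' = (0.333333, 0.500000); Gamma_uuu = 0.000000, Gamma_uuv = -0.183258, Gamma_uvv = 0.366517, Gamma_vuu = 0.000000, Gamma_vuv = -0.169582, Gamma_vvv = 0.339165
  tau = 0.500000: gamma = (0.041667, 0.750000), gamma' = (0.666667, 0.666667); Gamma_uuu = 0.000000, Gamma_uuv = -0.162565, Gamma_uvv = 0.325130, Gamma_vuu = 0.000000, Gamma_vuv = -0.189659, Gamma_vvv = 0.379318
  tau = 0.750000: gamma = (0.250000, 0.937500), gamma' = (1.000000, 0.833333); Gamma_uuu = 0.000000, Gamma_uuv = -0.136752, Gamma_uvv = 0.273504, Gamma_vuu = 0.000000, Gamma_vuv = -0.209150, Gamma_vvv = 0.418301
  tau = 1.000000: gamma = (0.541667, 1.166667), gamma' = (1.333333, 1.000000); Gamma_uuu = 0.000000, Gamma_uuv = -0.105425, Gamma_uvv = 0.210850, Gamma_vuu = 0.000000, Gamma_vuv = -0.226664, Gamma_vvv = 0.453327
step 0: V^u = -1.7500, V^v = 0.7500
step 1: k1 = (-0.216216, -0.162162), k2 = (-0.251980, -0.233176), k3 = (-0.250630, -0.231927), k4 = (-0.271955, -0.317281); V <- V + (h/6)(k1 + 2k2 + 2k3 + k4): V^u = -1.8744, V^v = 0.6325
step 2: k1 = (-0.271698, -0.316981), k2 = (-0.271795, -0.415686), k3 = (-0.269548, -0.412250), k4 = (-0.241791, -0.519852); V <- V + (h/6)(k1 + 2k2 + 2k3 + k4): V^u = -2.0075, V^v = 0.4248

Answer: V^u = -2.0075, V^v = 0.4248


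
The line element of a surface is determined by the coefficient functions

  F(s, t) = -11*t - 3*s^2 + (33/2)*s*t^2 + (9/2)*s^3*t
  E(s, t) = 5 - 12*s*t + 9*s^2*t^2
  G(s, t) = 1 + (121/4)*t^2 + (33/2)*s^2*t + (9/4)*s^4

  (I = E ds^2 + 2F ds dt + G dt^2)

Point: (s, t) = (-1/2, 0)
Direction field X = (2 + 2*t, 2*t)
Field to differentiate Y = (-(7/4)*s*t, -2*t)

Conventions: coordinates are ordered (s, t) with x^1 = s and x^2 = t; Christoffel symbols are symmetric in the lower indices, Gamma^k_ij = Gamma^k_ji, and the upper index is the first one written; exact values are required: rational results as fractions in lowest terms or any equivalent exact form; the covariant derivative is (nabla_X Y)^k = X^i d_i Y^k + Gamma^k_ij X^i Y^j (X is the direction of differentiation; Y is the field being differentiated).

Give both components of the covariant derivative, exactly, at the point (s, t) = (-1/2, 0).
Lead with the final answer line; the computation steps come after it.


Answer: (nabla_X Y)^s = 0, (nabla_X Y)^t = 0

E = 5, F = -3/4, G = 73/64 at the point
E_s = 0, E_t = 6, F_s = 3, F_t = -185/16, G_s = -9/8, G_t = 33/8
EG - F^2 = 329/64;  g^inv = (64/329) * [[73/64, 3/4], [3/4, 5]]
first-kind symbols [ij,l] = (1/2)(d_i g_jl + d_j g_il - d_l g_ij): [ss,s] = E_s/2 = 0, [ss,t] = F_s - E_t/2 = 0, [st,s] = E_t/2 = 3, [st,t] = G_s/2 = -9/16, [tt,s] = F_t - G_s/2 = -11, [tt,t] = G_t/2 = 33/16
Gamma^s_ij = (G*[ij,s] - F*[ij,t])/(EG - F^2), Gamma^t_ij = (E*[ij,t] - F*[ij,s])/(EG - F^2)
Gamma_sss = 0, Gamma_sst = 192/329, Gamma_stt = -704/329, Gamma_tss = 0, Gamma_tst = -36/329, Gamma_ttt = 132/329
X = (2, 0), Y = (0, 0) at the point


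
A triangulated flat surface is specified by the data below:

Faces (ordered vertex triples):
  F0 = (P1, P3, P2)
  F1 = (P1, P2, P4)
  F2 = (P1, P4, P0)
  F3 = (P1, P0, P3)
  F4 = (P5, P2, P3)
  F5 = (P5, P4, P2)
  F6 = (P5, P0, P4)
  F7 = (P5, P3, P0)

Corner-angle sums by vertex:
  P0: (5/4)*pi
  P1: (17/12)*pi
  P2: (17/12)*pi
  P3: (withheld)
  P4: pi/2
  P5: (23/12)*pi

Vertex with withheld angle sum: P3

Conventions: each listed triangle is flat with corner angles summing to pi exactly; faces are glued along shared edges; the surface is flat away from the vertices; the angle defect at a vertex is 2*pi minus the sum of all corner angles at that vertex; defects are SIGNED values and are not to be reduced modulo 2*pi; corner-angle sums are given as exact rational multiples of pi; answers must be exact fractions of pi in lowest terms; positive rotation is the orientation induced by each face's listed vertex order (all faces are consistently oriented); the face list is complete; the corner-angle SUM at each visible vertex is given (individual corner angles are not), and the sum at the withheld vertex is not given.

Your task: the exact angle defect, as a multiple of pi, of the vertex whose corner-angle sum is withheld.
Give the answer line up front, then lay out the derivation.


Answer: defect(P3) = pi/2

V = 6, E = 12, F = 8; chi = V - E + F = 2
Gauss-Bonnet: total defect = 2*pi*chi = 4*pi; visible defects sum to (7/2)*pi


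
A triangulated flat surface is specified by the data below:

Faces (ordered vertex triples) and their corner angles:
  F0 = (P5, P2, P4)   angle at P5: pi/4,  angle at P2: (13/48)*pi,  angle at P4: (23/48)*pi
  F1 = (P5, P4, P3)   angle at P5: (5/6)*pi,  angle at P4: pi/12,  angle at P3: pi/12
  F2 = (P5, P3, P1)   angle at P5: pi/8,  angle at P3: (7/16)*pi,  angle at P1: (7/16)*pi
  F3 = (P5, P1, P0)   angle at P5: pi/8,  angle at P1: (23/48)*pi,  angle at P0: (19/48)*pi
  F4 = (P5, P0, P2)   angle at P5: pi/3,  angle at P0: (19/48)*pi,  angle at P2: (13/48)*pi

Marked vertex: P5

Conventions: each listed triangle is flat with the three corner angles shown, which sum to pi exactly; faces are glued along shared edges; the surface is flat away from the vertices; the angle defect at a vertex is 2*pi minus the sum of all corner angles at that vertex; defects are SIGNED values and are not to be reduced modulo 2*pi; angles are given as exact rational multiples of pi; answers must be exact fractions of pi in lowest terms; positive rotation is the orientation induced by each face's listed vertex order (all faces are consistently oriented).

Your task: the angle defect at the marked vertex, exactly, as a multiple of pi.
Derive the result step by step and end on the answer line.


Sum of corner angles at P5: (5/3)*pi
defect = 2*pi - (5/3)*pi

Answer: defect(P5) = pi/3


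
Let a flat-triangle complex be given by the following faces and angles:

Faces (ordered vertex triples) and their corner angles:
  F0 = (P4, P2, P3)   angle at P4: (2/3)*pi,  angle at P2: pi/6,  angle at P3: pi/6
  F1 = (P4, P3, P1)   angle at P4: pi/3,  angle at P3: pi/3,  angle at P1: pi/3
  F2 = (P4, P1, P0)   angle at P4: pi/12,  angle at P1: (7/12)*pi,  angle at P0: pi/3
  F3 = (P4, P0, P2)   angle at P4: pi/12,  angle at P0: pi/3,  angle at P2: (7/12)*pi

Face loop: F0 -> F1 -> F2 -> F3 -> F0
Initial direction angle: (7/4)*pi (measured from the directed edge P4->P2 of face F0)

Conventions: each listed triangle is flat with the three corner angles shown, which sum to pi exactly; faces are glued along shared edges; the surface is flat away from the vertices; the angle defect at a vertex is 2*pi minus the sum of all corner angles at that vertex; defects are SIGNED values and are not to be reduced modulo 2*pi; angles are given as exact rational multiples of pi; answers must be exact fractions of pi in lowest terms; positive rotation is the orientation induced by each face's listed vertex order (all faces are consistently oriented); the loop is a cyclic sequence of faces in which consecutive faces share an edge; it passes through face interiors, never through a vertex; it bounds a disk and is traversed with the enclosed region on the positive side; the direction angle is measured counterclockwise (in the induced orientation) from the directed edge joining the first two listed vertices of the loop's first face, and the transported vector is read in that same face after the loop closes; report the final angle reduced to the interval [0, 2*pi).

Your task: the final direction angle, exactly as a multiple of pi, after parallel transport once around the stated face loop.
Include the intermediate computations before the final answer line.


enclosed vertex P4: corner angles sum to (7/6)*pi, defect = 2*pi - (7/6)*pi = (5/6)*pi
adding the enclosed defects to the starting angle (mod 2*pi, induced orientation) gives the holonomy
final angle = (7/4)*pi + (5/6)*pi = (7/12)*pi (mod 2*pi)

Answer: final direction angle = (7/12)*pi


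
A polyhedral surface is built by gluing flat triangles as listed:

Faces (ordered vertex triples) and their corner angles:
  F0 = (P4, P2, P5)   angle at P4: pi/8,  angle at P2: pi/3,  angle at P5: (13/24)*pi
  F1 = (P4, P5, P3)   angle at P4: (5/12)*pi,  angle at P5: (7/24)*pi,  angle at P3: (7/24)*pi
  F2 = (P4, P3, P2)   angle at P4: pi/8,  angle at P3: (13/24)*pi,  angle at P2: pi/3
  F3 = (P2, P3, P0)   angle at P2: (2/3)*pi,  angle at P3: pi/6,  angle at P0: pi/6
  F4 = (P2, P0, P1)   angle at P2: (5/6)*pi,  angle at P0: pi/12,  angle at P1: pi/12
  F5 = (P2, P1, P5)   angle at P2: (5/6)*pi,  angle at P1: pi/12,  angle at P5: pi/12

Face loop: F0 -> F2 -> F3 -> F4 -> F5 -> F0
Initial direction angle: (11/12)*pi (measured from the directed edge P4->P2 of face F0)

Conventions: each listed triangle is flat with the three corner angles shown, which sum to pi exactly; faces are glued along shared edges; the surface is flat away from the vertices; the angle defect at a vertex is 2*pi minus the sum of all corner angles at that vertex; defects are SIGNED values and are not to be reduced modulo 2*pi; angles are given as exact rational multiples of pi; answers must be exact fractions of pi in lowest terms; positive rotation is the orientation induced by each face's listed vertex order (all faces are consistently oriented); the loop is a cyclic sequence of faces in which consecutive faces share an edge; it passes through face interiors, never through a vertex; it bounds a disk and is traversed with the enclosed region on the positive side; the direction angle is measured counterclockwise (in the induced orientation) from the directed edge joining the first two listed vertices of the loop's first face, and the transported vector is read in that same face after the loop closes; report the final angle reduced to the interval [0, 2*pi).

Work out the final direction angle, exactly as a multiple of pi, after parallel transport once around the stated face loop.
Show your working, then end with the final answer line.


enclosed vertex P2: corner angles sum to 3*pi, defect = 2*pi - 3*pi = -pi
adding the enclosed defects to the starting angle (mod 2*pi, induced orientation) gives the holonomy
final angle = (11/12)*pi - pi = (23/12)*pi (mod 2*pi)

Answer: final direction angle = (23/12)*pi
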